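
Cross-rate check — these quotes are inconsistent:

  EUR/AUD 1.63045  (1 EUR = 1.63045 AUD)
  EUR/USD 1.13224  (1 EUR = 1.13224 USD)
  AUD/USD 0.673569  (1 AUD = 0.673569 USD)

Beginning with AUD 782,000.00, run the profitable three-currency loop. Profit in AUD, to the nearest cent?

Profit: AUD 24,223.90

Profitable loop is AUD → EUR → USD → AUD:
AUD 782,000.00 ÷ 1.63045 = EUR 479,622.19
EUR 479,622.19 × 1.13224 = USD 543,047.43
USD 543,047.43 ÷ 0.673569 = AUD 806,223.90
Profit = AUD 806,223.90 − AUD 782,000.00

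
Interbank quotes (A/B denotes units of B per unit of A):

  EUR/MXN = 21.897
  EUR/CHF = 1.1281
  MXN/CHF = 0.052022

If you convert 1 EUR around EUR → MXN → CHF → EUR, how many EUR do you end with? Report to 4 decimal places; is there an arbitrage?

Around EUR → MXN → CHF → EUR: 1 × 21.897 × 0.052022 ÷ 1.1281 = 1.009774
Product > 1; profitable direction is EUR → MXN → CHF → EUR.

1.0098 (arbitrage exists)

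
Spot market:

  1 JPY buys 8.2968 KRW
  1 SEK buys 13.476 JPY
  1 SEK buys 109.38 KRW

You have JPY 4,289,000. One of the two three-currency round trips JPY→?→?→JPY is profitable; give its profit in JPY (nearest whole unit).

Profitable loop is JPY → KRW → SEK → JPY:
JPY 4,289,000 × 8.2968 = KRW 35,584,975
KRW 35,584,975 ÷ 109.38 = SEK 325,333.47
SEK 325,333.47 × 13.476 = JPY 4,384,194
Profit = JPY 4,384,194 − JPY 4,289,000

Profit: JPY 95,194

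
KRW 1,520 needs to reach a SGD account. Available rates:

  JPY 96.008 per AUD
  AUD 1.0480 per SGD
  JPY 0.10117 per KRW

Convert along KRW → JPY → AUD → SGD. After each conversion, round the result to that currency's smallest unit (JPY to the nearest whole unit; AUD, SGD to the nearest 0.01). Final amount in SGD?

KRW 1,520 × 0.10117 = JPY 154
JPY 154 ÷ 96.008 = AUD 1.60
AUD 1.60 ÷ 1.0480 = SGD 1.53

SGD 1.53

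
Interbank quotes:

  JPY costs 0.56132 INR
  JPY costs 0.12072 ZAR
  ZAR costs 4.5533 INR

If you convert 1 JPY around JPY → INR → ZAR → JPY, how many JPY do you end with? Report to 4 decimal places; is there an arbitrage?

Around JPY → INR → ZAR → JPY: 1 × 0.56132 ÷ 4.5533 ÷ 0.12072 = 1.021186
Product > 1; profitable direction is JPY → INR → ZAR → JPY.

1.0212 (arbitrage exists)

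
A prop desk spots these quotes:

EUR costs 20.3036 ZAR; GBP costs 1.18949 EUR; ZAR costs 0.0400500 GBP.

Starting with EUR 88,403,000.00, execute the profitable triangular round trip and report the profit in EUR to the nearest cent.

Profitable loop is EUR → GBP → ZAR → EUR:
EUR 88,403,000.00 ÷ 1.18949 = GBP 74,320,086.76
GBP 74,320,086.76 ÷ 0.0400500 = ZAR 1,855,682,565.79
ZAR 1,855,682,565.79 ÷ 20.3036 = EUR 91,396,725.99
Profit = EUR 91,396,725.99 − EUR 88,403,000.00

Profit: EUR 2,993,725.99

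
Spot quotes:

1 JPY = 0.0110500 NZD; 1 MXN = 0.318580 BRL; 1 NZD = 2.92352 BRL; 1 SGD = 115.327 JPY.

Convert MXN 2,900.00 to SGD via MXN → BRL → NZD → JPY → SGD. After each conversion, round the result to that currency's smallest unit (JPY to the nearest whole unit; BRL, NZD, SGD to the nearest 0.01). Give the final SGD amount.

SGD 247.98

MXN 2,900.00 × 0.318580 = BRL 923.88
BRL 923.88 ÷ 2.92352 = NZD 316.02
NZD 316.02 ÷ 0.0110500 = JPY 28,599
JPY 28,599 ÷ 115.327 = SGD 247.98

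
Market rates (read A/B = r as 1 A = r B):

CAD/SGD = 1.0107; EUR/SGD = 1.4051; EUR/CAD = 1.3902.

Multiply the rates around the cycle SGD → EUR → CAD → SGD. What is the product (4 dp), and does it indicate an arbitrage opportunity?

1.0000 (no arbitrage)

Around SGD → EUR → CAD → SGD: 1 ÷ 1.4051 × 1.3902 × 1.0107 = 0.999982
Product ≈ 1 (deviation 0.002%, within rounding noise).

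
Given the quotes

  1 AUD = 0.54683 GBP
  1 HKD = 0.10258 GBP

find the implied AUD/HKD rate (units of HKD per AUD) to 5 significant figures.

AUD/HKD = 5.3308

1 AUD × 0.54683 = 0.54683 GBP
0.54683 GBP ÷ 0.10258 = 5.33077 HKD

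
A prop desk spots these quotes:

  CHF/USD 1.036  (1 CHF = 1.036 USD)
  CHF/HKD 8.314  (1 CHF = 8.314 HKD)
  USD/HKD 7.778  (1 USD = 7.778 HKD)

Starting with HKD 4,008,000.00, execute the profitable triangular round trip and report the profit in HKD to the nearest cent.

Profit: HKD 127,328.73

Profitable loop is HKD → USD → CHF → HKD:
HKD 4,008,000.00 ÷ 7.778 = USD 515,299.56
USD 515,299.56 ÷ 1.036 = CHF 497,393.40
CHF 497,393.40 × 8.314 = HKD 4,135,328.73
Profit = HKD 4,135,328.73 − HKD 4,008,000.00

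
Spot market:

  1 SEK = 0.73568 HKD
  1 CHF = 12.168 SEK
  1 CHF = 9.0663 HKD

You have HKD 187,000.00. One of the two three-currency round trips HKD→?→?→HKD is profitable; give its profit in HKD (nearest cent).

Profitable loop is HKD → SEK → CHF → HKD:
HKD 187,000.00 ÷ 0.73568 = SEK 254,186.60
SEK 254,186.60 ÷ 12.168 = CHF 20,889.76
CHF 20,889.76 × 9.0663 = HKD 189,392.83
Profit = HKD 189,392.83 − HKD 187,000.00

Profit: HKD 2,392.83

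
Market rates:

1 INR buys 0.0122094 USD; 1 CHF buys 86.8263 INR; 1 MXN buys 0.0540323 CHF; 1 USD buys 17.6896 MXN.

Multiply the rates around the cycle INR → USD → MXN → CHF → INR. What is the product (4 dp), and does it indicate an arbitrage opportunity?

1.0133 (arbitrage exists)

Around INR → USD → MXN → CHF → INR: 1 × 0.0122094 × 17.6896 × 0.0540323 × 86.8263 = 1.013251
Product > 1; profitable direction is INR → USD → MXN → CHF → INR.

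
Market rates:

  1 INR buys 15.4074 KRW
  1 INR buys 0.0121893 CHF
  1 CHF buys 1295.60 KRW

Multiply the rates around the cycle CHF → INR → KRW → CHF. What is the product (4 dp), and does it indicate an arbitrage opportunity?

0.9756 (arbitrage exists)

Around CHF → INR → KRW → CHF: 1 ÷ 0.0121893 × 15.4074 ÷ 1295.60 = 0.975618
Product < 1; profitable direction is CHF → KRW → INR → CHF.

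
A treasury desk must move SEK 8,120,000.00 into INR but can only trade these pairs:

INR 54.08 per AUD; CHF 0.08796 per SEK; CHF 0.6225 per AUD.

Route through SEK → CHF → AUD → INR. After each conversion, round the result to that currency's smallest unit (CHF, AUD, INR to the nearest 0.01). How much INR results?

INR 62,049,541.38

SEK 8,120,000.00 × 0.08796 = CHF 714,235.20
CHF 714,235.20 ÷ 0.6225 = AUD 1,147,365.78
AUD 1,147,365.78 × 54.08 = INR 62,049,541.38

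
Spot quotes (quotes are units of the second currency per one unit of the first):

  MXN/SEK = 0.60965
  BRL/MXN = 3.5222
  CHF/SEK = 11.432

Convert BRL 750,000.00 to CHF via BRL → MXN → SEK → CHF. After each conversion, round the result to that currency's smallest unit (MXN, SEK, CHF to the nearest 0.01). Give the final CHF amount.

CHF 140,874.91

BRL 750,000.00 × 3.5222 = MXN 2,641,650.00
MXN 2,641,650.00 × 0.60965 = SEK 1,610,481.92
SEK 1,610,481.92 ÷ 11.432 = CHF 140,874.91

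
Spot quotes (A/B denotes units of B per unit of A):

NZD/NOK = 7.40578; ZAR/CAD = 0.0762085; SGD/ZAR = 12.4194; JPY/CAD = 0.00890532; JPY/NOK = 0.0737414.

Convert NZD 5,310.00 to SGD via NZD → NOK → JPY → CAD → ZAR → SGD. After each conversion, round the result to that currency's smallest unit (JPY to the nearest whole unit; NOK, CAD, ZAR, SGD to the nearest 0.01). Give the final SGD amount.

SGD 5,017.63

NZD 5,310.00 × 7.40578 = NOK 39,324.69
NOK 39,324.69 ÷ 0.0737414 = JPY 533,278
JPY 533,278 × 0.00890532 = CAD 4,749.01
CAD 4,749.01 ÷ 0.0762085 = ZAR 62,316.01
ZAR 62,316.01 ÷ 12.4194 = SGD 5,017.63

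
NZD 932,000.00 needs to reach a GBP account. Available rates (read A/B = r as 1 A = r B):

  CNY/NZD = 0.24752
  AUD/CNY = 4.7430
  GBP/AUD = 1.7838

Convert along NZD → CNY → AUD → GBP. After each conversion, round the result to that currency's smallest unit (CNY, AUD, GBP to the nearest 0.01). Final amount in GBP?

GBP 445,047.47

NZD 932,000.00 ÷ 0.24752 = CNY 3,765,352.29
CNY 3,765,352.29 ÷ 4.7430 = AUD 793,875.67
AUD 793,875.67 ÷ 1.7838 = GBP 445,047.47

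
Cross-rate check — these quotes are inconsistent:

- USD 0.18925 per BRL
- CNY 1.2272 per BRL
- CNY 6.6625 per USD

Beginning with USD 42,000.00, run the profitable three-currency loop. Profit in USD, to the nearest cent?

Profit: USD 1,152.61

Profitable loop is USD → CNY → BRL → USD:
USD 42,000.00 × 6.6625 = CNY 279,825.00
CNY 279,825.00 ÷ 1.2272 = BRL 228,019.07
BRL 228,019.07 × 0.18925 = USD 43,152.61
Profit = USD 43,152.61 − USD 42,000.00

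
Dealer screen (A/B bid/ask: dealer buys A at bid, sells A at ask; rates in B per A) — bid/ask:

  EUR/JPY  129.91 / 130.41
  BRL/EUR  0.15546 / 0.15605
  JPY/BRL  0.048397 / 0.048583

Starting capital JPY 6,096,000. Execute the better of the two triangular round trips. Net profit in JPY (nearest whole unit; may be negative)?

Net profit: JPY 69,751

Best loop JPY → EUR → BRL → JPY:
JPY 6,096,000 ÷ 130.41 (buy EUR at ask) = EUR 46,744.88
EUR 46,744.88 ÷ 0.15605 (buy BRL at ask) = BRL 299,550.67
BRL 299,550.67 ÷ 0.048583 (buy JPY at ask) = JPY 6,165,751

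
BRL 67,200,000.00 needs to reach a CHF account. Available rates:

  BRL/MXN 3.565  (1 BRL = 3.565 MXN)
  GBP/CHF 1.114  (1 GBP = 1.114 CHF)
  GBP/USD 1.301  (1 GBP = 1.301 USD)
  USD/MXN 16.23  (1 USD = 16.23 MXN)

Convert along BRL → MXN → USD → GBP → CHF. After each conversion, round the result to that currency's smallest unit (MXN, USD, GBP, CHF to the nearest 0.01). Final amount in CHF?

CHF 12,639,159.13

BRL 67,200,000.00 × 3.565 = MXN 239,568,000.00
MXN 239,568,000.00 ÷ 16.23 = USD 14,760,813.31
USD 14,760,813.31 ÷ 1.301 = GBP 11,345,744.28
GBP 11,345,744.28 × 1.114 = CHF 12,639,159.13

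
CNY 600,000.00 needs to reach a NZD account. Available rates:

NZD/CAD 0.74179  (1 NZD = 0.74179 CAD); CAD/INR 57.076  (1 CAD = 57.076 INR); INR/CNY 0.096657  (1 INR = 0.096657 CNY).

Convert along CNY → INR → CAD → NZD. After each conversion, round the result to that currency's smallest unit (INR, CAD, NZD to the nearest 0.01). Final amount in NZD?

CNY 600,000.00 ÷ 0.096657 = INR 6,207,517.30
INR 6,207,517.30 ÷ 57.076 = CAD 108,758.80
CAD 108,758.80 ÷ 0.74179 = NZD 146,616.70

NZD 146,616.70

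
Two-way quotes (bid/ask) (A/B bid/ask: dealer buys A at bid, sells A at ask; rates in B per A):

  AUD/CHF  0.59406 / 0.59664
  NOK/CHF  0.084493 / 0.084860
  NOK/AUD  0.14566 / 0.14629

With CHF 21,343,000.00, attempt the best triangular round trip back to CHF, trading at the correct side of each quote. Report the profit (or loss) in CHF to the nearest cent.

Net profit: CHF 420,215.05

Best loop CHF → NOK → AUD → CHF:
CHF 21,343,000.00 ÷ 0.084860 (buy NOK at ask) = NOK 251,508,366.72
NOK 251,508,366.72 × 0.14566 (sell NOK at bid) = AUD 36,634,708.70
AUD 36,634,708.70 × 0.59406 (sell AUD at bid) = CHF 21,763,215.05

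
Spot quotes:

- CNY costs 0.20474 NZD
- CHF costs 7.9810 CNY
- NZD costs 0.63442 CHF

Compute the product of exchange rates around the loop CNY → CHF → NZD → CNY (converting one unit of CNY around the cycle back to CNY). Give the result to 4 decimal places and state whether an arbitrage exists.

Around CNY → CHF → NZD → CNY: 1 ÷ 7.9810 ÷ 0.63442 ÷ 0.20474 = 0.964635
Product < 1; profitable direction is CNY → NZD → CHF → CNY.

0.9646 (arbitrage exists)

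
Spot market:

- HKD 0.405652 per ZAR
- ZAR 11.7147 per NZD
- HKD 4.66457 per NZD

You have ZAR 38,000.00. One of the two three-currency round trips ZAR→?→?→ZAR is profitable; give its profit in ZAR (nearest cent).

Profit: ZAR 713.00

Profitable loop is ZAR → HKD → NZD → ZAR:
ZAR 38,000.00 × 0.405652 = HKD 15,414.78
HKD 15,414.78 ÷ 4.66457 = NZD 3,304.65
NZD 3,304.65 × 11.7147 = ZAR 38,713.00
Profit = ZAR 38,713.00 − ZAR 38,000.00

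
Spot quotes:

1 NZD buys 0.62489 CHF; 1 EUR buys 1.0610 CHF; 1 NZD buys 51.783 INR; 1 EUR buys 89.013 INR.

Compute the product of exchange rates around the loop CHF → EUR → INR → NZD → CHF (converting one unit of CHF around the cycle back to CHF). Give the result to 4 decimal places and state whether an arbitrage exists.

1.0124 (arbitrage exists)

Around CHF → EUR → INR → NZD → CHF: 1 ÷ 1.0610 × 89.013 ÷ 51.783 × 0.62489 = 1.012405
Product > 1; profitable direction is CHF → EUR → INR → NZD → CHF.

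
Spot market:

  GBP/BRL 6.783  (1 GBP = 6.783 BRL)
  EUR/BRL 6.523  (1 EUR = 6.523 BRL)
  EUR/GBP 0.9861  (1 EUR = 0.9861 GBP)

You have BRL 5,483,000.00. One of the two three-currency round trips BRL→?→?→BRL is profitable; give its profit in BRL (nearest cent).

Profit: BRL 139,295.18

Profitable loop is BRL → EUR → GBP → BRL:
BRL 5,483,000.00 ÷ 6.523 = EUR 840,564.16
EUR 840,564.16 × 0.9861 = GBP 828,880.32
GBP 828,880.32 × 6.783 = BRL 5,622,295.18
Profit = BRL 5,622,295.18 − BRL 5,483,000.00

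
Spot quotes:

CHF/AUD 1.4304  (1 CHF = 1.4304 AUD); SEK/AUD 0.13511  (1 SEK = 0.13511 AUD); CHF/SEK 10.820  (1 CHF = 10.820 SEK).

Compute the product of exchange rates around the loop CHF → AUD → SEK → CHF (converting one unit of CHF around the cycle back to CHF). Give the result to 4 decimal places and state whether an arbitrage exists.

Around CHF → AUD → SEK → CHF: 1 × 1.4304 ÷ 0.13511 ÷ 10.820 = 0.978459
Product < 1; profitable direction is CHF → SEK → AUD → CHF.

0.9785 (arbitrage exists)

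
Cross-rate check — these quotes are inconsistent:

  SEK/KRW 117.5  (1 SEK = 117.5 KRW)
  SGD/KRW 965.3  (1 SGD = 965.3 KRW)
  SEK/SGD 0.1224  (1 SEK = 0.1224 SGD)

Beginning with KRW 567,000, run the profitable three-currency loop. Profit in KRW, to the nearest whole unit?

Profit: KRW 3,150

Profitable loop is KRW → SEK → SGD → KRW:
KRW 567,000 ÷ 117.5 = SEK 4,825.53
SEK 4,825.53 × 0.1224 = SGD 590.65
SGD 590.65 × 965.3 = KRW 570,150
Profit = KRW 570,150 − KRW 567,000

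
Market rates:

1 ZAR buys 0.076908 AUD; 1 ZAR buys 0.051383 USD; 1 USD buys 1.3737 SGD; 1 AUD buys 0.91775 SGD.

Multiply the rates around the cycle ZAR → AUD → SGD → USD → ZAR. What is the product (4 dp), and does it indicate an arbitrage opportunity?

Around ZAR → AUD → SGD → USD → ZAR: 1 × 0.076908 × 0.91775 ÷ 1.3737 ÷ 0.051383 = 0.999964
Product ≈ 1 (deviation 0.004%, within rounding noise).

1.0000 (no arbitrage)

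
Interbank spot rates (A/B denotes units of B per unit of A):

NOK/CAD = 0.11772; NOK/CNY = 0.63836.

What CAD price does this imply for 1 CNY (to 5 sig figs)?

1 CNY ÷ 0.63836 = 1.56651 NOK
1.56651 NOK × 0.11772 = 0.18441 CAD

CNY/CAD = 0.18441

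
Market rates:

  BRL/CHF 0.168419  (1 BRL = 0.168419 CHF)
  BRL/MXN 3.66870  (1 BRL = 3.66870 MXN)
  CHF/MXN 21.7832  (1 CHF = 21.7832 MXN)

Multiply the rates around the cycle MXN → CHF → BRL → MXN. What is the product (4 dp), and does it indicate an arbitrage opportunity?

1.0000 (no arbitrage)

Around MXN → CHF → BRL → MXN: 1 ÷ 21.7832 ÷ 0.168419 × 3.66870 = 0.999999
Product ≈ 1 (deviation 0.000%, within rounding noise).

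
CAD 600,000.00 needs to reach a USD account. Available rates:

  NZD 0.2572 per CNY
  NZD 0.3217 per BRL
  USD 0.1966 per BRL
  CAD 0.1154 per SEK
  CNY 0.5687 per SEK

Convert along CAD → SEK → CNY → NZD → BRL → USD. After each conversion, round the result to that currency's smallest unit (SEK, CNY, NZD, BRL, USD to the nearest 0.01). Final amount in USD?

CAD 600,000.00 ÷ 0.1154 = SEK 5,199,306.76
SEK 5,199,306.76 × 0.5687 = CNY 2,956,845.75
CNY 2,956,845.75 × 0.2572 = NZD 760,500.73
NZD 760,500.73 ÷ 0.3217 = BRL 2,364,006.00
BRL 2,364,006.00 × 0.1966 = USD 464,763.58

USD 464,763.58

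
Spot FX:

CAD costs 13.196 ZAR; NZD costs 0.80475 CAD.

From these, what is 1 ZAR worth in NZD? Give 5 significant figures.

ZAR/NZD = 0.094167

1 ZAR ÷ 13.196 = 0.0757805 CAD
0.0757805 CAD ÷ 0.80475 = 0.0941666 NZD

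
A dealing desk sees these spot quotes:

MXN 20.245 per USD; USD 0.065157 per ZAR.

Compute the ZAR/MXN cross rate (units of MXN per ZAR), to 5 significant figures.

1 ZAR × 0.065157 = 0.065157 USD
0.065157 USD × 20.245 = 1.3191 MXN

ZAR/MXN = 1.3191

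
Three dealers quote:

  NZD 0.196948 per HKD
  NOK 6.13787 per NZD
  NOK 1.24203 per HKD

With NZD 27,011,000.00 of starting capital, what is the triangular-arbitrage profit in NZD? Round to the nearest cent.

Profit: NZD 741,587.98

Profitable loop is NZD → HKD → NOK → NZD:
NZD 27,011,000.00 ÷ 0.196948 = HKD 137,147,876.60
HKD 137,147,876.60 × 1.24203 = NOK 170,341,777.17
NOK 170,341,777.17 ÷ 6.13787 = NZD 27,752,587.98
Profit = NZD 27,752,587.98 − NZD 27,011,000.00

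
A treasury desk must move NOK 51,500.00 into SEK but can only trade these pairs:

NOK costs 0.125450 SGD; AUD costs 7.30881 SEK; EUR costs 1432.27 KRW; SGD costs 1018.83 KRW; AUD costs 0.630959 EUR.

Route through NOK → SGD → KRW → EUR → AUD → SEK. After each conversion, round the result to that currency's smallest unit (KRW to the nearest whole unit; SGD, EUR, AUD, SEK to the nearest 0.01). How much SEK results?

NOK 51,500.00 × 0.125450 = SGD 6,460.68
SGD 6,460.68 × 1018.83 = KRW 6,582,335
KRW 6,582,335 ÷ 1432.27 = EUR 4,595.74
EUR 4,595.74 ÷ 0.630959 = AUD 7,283.74
AUD 7,283.74 × 7.30881 = SEK 53,235.47

SEK 53,235.47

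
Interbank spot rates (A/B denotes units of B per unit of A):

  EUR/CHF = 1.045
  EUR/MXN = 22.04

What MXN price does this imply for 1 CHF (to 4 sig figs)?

CHF/MXN = 21.09

1 CHF ÷ 1.045 = 0.956938 EUR
0.956938 EUR × 22.04 = 21.0909 MXN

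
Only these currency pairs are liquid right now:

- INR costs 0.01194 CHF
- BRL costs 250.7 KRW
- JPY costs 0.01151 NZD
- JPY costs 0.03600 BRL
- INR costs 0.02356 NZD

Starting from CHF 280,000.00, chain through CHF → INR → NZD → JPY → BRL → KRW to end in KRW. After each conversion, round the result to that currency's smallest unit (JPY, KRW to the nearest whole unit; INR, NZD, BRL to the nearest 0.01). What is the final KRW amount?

CHF 280,000.00 ÷ 0.01194 = INR 23,450,586.26
INR 23,450,586.26 × 0.02356 = NZD 552,495.81
NZD 552,495.81 ÷ 0.01151 = JPY 48,001,374
JPY 48,001,374 × 0.03600 = BRL 1,728,049.46
BRL 1,728,049.46 × 250.7 = KRW 433,222,000

KRW 433,222,000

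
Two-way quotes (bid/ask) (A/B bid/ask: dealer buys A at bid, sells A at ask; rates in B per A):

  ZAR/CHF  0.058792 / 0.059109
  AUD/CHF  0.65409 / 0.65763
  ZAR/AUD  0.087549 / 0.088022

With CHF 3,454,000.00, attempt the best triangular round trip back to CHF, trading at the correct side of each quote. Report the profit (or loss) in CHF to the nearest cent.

Best loop CHF → AUD → ZAR → CHF:
CHF 3,454,000.00 ÷ 0.65763 (buy AUD at ask) = AUD 5,252,193.48
AUD 5,252,193.48 ÷ 0.088022 (buy ZAR at ask) = ZAR 59,669,099.57
ZAR 59,669,099.57 × 0.058792 (sell ZAR at bid) = CHF 3,508,065.70

Net profit: CHF 54,065.70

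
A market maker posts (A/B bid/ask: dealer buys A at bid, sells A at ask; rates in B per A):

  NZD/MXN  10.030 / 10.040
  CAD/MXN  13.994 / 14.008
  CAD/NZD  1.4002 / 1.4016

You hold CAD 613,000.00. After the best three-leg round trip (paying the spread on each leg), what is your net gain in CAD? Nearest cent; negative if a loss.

Best loop CAD → NZD → MXN → CAD:
CAD 613,000.00 × 1.4002 (sell CAD at bid) = NZD 858,322.60
NZD 858,322.60 × 10.030 (sell NZD at bid) = MXN 8,608,975.68
MXN 8,608,975.68 ÷ 14.008 (buy CAD at ask) = CAD 614,575.65

Net profit: CAD 1,575.65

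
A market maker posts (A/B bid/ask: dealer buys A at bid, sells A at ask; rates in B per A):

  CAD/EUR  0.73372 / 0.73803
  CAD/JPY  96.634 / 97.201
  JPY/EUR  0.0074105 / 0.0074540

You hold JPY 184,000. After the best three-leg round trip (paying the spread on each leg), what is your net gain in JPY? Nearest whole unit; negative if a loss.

Net profit: JPY 2,332

Best loop JPY → CAD → EUR → JPY:
JPY 184,000 ÷ 97.201 (buy CAD at ask) = CAD 1,892.98
CAD 1,892.98 × 0.73372 (sell CAD at bid) = EUR 1,388.92
EUR 1,388.92 ÷ 0.0074540 (buy JPY at ask) = JPY 186,332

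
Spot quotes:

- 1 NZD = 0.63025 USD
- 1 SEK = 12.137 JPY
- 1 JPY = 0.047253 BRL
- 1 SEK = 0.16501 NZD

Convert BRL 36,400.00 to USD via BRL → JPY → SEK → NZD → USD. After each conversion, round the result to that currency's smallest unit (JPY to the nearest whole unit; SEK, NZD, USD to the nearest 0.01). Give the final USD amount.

BRL 36,400.00 ÷ 0.047253 = JPY 770,321
JPY 770,321 ÷ 12.137 = SEK 63,468.81
SEK 63,468.81 × 0.16501 = NZD 10,472.99
NZD 10,472.99 × 0.63025 = USD 6,600.60

USD 6,600.60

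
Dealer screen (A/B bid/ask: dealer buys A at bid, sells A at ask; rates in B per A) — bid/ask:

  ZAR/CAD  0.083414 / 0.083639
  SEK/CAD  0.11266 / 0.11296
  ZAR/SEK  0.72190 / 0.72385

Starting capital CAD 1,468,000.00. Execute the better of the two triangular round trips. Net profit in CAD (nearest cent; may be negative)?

Best loop CAD → SEK → ZAR → CAD:
CAD 1,468,000.00 ÷ 0.11296 (buy SEK at ask) = SEK 12,995,750.71
SEK 12,995,750.71 ÷ 0.72385 (buy ZAR at ask) = ZAR 17,953,651.60
ZAR 17,953,651.60 × 0.083414 (sell ZAR at bid) = CAD 1,497,585.89

Net profit: CAD 29,585.89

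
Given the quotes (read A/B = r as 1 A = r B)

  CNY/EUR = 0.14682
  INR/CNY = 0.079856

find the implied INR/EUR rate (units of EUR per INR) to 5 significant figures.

INR/EUR = 0.011724

1 INR × 0.079856 = 0.079856 CNY
0.079856 CNY × 0.14682 = 0.0117245 EUR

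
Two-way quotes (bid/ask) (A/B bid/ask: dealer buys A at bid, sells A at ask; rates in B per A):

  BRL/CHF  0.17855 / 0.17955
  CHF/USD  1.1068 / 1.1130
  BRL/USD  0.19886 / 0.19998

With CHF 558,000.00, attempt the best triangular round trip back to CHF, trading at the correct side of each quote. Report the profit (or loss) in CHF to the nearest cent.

Net result: CHF -2,734.03 (no profitable arbitrage after spreads)

Best loop CHF → BRL → USD → CHF:
CHF 558,000.00 ÷ 0.17955 (buy BRL at ask) = BRL 3,107,769.42
BRL 3,107,769.42 × 0.19886 (sell BRL at bid) = USD 618,011.03
USD 618,011.03 ÷ 1.1130 (buy CHF at ask) = CHF 555,265.97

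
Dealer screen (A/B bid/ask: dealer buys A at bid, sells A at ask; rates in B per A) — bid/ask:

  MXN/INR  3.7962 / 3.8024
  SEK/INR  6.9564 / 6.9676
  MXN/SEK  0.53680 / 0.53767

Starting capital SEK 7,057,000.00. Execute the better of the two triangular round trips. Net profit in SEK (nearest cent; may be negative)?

Net profit: SEK 94,056.13

Best loop SEK → MXN → INR → SEK:
SEK 7,057,000.00 ÷ 0.53767 (buy MXN at ask) = MXN 13,125,151.11
MXN 13,125,151.11 × 3.7962 (sell MXN at bid) = INR 49,825,698.66
INR 49,825,698.66 ÷ 6.9676 (buy SEK at ask) = SEK 7,151,056.13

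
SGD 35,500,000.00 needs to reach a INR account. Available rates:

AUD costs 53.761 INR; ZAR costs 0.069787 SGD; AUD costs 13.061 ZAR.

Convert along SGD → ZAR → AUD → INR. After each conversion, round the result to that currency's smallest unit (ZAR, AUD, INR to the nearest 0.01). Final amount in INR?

SGD 35,500,000.00 ÷ 0.069787 = ZAR 508,690,730.37
ZAR 508,690,730.37 ÷ 13.061 = AUD 38,947,303.45
AUD 38,947,303.45 × 53.761 = INR 2,093,845,980.78

INR 2,093,845,980.78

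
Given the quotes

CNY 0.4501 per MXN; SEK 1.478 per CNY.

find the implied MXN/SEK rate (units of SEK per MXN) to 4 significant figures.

1 MXN × 0.4501 = 0.4501 CNY
0.4501 CNY × 1.478 = 0.665248 SEK

MXN/SEK = 0.6652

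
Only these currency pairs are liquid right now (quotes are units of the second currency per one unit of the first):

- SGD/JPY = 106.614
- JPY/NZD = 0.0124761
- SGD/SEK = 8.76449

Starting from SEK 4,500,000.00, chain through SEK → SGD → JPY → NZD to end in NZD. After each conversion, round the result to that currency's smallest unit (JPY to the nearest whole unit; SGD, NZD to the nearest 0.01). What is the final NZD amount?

NZD 682,934.34

SEK 4,500,000.00 ÷ 8.76449 = SGD 513,435.47
SGD 513,435.47 × 106.614 = JPY 54,739,409
JPY 54,739,409 × 0.0124761 = NZD 682,934.34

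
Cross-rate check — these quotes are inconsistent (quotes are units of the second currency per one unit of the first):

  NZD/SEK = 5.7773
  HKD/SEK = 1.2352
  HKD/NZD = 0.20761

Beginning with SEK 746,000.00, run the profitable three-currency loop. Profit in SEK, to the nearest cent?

Profit: SEK 22,250.62

Profitable loop is SEK → NZD → HKD → SEK:
SEK 746,000.00 ÷ 5.7773 = NZD 129,126.06
NZD 129,126.06 ÷ 0.20761 = HKD 621,964.56
HKD 621,964.56 × 1.2352 = SEK 768,250.62
Profit = SEK 768,250.62 − SEK 746,000.00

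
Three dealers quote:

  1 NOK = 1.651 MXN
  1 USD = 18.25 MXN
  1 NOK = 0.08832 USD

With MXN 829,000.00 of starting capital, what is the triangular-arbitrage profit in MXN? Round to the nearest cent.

Profitable loop is MXN → USD → NOK → MXN:
MXN 829,000.00 ÷ 18.25 = USD 45,424.66
USD 45,424.66 ÷ 0.08832 = NOK 514,319.04
NOK 514,319.04 × 1.651 = MXN 849,140.73
Profit = MXN 849,140.73 − MXN 829,000.00

Profit: MXN 20,140.73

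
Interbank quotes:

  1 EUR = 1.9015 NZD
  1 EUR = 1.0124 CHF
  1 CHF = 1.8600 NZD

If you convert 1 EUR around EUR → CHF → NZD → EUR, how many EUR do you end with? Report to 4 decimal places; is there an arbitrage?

0.9903 (arbitrage exists)

Around EUR → CHF → NZD → EUR: 1 × 1.0124 × 1.8600 ÷ 1.9015 = 0.990304
Product < 1; profitable direction is EUR → NZD → CHF → EUR.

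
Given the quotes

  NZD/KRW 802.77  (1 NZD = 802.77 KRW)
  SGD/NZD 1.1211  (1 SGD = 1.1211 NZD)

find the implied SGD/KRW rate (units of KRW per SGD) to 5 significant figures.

SGD/KRW = 899.99

1 SGD × 1.1211 = 1.1211 NZD
1.1211 NZD × 802.77 = 899.985 KRW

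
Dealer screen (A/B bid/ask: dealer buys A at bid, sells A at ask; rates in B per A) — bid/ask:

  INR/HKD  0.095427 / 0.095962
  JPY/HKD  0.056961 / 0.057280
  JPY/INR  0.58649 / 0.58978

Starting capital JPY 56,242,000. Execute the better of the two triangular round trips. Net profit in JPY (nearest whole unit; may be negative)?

Best loop JPY → HKD → INR → JPY:
JPY 56,242,000 × 0.056961 (sell JPY at bid) = HKD 3,203,600.56
HKD 3,203,600.56 ÷ 0.095962 (buy INR at ask) = INR 33,384,053.71
INR 33,384,053.71 ÷ 0.58978 (buy JPY at ask) = JPY 56,604,249

Net profit: JPY 362,249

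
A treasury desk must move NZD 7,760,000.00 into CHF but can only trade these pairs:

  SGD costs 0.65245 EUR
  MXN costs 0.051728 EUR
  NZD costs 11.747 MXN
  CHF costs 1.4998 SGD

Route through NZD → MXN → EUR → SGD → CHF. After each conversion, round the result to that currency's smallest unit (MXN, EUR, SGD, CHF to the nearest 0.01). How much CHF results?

CHF 4,818,743.31

NZD 7,760,000.00 × 11.747 = MXN 91,156,720.00
MXN 91,156,720.00 × 0.051728 = EUR 4,715,354.81
EUR 4,715,354.81 ÷ 0.65245 = SGD 7,227,151.21
SGD 7,227,151.21 ÷ 1.4998 = CHF 4,818,743.31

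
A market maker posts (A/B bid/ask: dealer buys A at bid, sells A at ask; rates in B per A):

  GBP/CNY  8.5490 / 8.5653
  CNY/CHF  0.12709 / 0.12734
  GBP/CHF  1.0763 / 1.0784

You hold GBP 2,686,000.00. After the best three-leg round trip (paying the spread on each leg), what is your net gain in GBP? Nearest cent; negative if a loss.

Net profit: GBP 20,155.98

Best loop GBP → CNY → CHF → GBP:
GBP 2,686,000.00 × 8.5490 (sell GBP at bid) = CNY 22,962,614.00
CNY 22,962,614.00 × 0.12709 (sell CNY at bid) = CHF 2,918,318.61
CHF 2,918,318.61 ÷ 1.0784 (buy GBP at ask) = GBP 2,706,155.98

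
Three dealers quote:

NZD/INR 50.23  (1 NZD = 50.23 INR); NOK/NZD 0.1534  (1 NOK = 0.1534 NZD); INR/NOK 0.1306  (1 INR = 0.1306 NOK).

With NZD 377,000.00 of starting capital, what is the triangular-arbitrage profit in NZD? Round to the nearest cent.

Profit: NZD 2,378.81

Profitable loop is NZD → INR → NOK → NZD:
NZD 377,000.00 × 50.23 = INR 18,936,710.00
INR 18,936,710.00 × 0.1306 = NOK 2,473,134.33
NOK 2,473,134.33 × 0.1534 = NZD 379,378.81
Profit = NZD 379,378.81 − NZD 377,000.00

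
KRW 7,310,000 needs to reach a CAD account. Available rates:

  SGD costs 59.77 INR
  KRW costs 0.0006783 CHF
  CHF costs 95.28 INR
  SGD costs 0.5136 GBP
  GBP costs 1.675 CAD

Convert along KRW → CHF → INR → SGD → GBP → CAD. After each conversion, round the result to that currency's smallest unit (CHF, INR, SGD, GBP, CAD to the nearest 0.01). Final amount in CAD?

KRW 7,310,000 × 0.0006783 = CHF 4,958.37
CHF 4,958.37 × 95.28 = INR 472,433.49
INR 472,433.49 ÷ 59.77 = SGD 7,904.19
SGD 7,904.19 × 0.5136 = GBP 4,059.59
GBP 4,059.59 × 1.675 = CAD 6,799.81

CAD 6,799.81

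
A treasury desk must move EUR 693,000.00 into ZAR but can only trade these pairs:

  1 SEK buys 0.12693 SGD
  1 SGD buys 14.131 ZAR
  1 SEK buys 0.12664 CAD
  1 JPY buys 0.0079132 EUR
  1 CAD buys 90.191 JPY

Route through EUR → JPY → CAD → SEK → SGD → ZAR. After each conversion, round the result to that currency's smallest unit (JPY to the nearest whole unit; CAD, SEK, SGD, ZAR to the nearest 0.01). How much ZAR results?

EUR 693,000.00 ÷ 0.0079132 = JPY 87,575,191
JPY 87,575,191 ÷ 90.191 = CAD 970,997.01
CAD 970,997.01 ÷ 0.12664 = SEK 7,667,380.05
SEK 7,667,380.05 × 0.12693 = SGD 973,220.55
SGD 973,220.55 × 14.131 = ZAR 13,752,579.59

ZAR 13,752,579.59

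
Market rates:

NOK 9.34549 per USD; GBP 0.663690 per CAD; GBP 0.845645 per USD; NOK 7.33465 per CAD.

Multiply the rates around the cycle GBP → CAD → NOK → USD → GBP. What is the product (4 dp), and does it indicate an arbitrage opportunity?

Around GBP → CAD → NOK → USD → GBP: 1 ÷ 0.663690 × 7.33465 ÷ 9.34549 × 0.845645 = 1.000000
Product ≈ 1 (deviation 0.000%, within rounding noise).

1.0000 (no arbitrage)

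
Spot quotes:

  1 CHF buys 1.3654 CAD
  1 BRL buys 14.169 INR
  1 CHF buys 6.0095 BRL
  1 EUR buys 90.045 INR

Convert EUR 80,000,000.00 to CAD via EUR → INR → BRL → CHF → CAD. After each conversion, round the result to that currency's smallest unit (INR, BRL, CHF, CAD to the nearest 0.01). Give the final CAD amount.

EUR 80,000,000.00 × 90.045 = INR 7,203,600,000.00
INR 7,203,600,000.00 ÷ 14.169 = BRL 508,405,674.36
BRL 508,405,674.36 ÷ 6.0095 = CHF 84,600,328.54
CHF 84,600,328.54 × 1.3654 = CAD 115,513,288.59

CAD 115,513,288.59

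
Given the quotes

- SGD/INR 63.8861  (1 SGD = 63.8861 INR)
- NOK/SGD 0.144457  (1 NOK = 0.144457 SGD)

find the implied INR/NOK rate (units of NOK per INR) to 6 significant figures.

INR/NOK = 0.108357

1 INR ÷ 63.8861 = 0.0156529 SGD
0.0156529 SGD ÷ 0.144457 = 0.108357 NOK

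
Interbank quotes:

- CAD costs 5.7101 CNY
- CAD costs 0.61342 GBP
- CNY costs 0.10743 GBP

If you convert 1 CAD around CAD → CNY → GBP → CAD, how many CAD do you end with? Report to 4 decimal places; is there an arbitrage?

Around CAD → CNY → GBP → CAD: 1 × 5.7101 × 0.10743 ÷ 0.61342 = 1.000026
Product ≈ 1 (deviation 0.003%, within rounding noise).

1.0000 (no arbitrage)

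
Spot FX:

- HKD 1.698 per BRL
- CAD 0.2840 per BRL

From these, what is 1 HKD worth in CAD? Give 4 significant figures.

HKD/CAD = 0.1673

1 HKD ÷ 1.698 = 0.588928 BRL
0.588928 BRL × 0.2840 = 0.167256 CAD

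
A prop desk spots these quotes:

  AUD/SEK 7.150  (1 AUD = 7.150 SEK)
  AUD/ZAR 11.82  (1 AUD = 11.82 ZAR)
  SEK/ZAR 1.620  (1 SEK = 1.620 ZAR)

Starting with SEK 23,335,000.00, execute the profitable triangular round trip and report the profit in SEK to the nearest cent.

Profit: SEK 477,457.91

Profitable loop is SEK → AUD → ZAR → SEK:
SEK 23,335,000.00 ÷ 7.150 = AUD 3,263,636.36
AUD 3,263,636.36 × 11.82 = ZAR 38,576,181.82
ZAR 38,576,181.82 ÷ 1.620 = SEK 23,812,457.91
Profit = SEK 23,812,457.91 − SEK 23,335,000.00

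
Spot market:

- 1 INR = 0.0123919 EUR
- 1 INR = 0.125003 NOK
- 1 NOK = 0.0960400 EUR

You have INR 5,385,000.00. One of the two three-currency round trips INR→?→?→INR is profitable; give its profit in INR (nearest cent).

Profitable loop is INR → EUR → NOK → INR:
INR 5,385,000.00 × 0.0123919 = EUR 66,730.38
EUR 66,730.38 ÷ 0.0960400 = NOK 694,818.63
NOK 694,818.63 ÷ 0.125003 = INR 5,558,415.66
Profit = INR 5,558,415.66 − INR 5,385,000.00

Profit: INR 173,415.66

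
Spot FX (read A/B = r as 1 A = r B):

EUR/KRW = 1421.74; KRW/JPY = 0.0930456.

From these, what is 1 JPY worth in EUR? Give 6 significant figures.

JPY/EUR = 0.00755934

1 JPY ÷ 0.0930456 = 10.7474 KRW
10.7474 KRW ÷ 1421.74 = 0.00755934 EUR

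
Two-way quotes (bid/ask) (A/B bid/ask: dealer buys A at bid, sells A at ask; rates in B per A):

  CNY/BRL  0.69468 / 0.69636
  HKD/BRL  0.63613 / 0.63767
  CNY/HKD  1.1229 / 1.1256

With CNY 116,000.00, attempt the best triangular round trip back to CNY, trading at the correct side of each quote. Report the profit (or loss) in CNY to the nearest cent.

Best loop CNY → HKD → BRL → CNY:
CNY 116,000.00 × 1.1229 (sell CNY at bid) = HKD 130,256.40
HKD 130,256.40 × 0.63613 (sell HKD at bid) = BRL 82,860.00
BRL 82,860.00 ÷ 0.69636 (buy CNY at ask) = CNY 118,990.18

Net profit: CNY 2,990.18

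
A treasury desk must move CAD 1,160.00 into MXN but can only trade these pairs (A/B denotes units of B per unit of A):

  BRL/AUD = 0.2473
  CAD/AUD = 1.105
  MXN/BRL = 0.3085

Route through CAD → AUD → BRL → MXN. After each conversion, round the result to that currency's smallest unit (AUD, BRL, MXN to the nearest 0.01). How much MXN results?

CAD 1,160.00 × 1.105 = AUD 1,281.80
AUD 1,281.80 ÷ 0.2473 = BRL 5,183.18
BRL 5,183.18 ÷ 0.3085 = MXN 16,801.23

MXN 16,801.23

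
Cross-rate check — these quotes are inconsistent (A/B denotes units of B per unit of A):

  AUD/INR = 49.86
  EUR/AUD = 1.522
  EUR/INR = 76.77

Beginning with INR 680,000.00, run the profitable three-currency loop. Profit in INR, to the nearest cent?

Profitable loop is INR → AUD → EUR → INR:
INR 680,000.00 ÷ 49.86 = AUD 13,638.19
AUD 13,638.19 ÷ 1.522 = EUR 8,960.70
EUR 8,960.70 × 76.77 = INR 687,913.02
Profit = INR 687,913.02 − INR 680,000.00

Profit: INR 7,913.02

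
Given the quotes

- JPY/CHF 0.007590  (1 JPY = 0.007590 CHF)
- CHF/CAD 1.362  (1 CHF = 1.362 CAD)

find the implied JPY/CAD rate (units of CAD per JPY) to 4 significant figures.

1 JPY × 0.007590 = 0.00759 CHF
0.00759 CHF × 1.362 = 0.0103376 CAD

JPY/CAD = 0.01034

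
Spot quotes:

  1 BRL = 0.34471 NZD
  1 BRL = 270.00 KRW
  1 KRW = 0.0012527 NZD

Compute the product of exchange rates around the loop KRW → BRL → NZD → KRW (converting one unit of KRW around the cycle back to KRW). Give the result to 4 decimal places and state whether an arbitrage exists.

1.0192 (arbitrage exists)

Around KRW → BRL → NZD → KRW: 1 ÷ 270.00 × 0.34471 ÷ 0.0012527 = 1.019162
Product > 1; profitable direction is KRW → BRL → NZD → KRW.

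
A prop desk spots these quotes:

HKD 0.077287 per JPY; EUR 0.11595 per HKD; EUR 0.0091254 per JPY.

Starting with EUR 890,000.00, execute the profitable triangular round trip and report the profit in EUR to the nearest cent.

Profit: EUR 16,284.84

Profitable loop is EUR → HKD → JPY → EUR:
EUR 890,000.00 ÷ 0.11595 = HKD 7,675,722.29
HKD 7,675,722.29 ÷ 0.077287 = JPY 99,314,533
JPY 99,314,533 × 0.0091254 = EUR 906,284.84
Profit = EUR 906,284.84 − EUR 890,000.00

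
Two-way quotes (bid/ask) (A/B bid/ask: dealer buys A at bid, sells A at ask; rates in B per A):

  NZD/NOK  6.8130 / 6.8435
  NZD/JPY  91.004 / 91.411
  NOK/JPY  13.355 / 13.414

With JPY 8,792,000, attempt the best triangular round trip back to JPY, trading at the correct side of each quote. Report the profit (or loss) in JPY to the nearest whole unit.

Net result: JPY -40,722 (no profitable arbitrage after spreads)

Best loop JPY → NZD → NOK → JPY:
JPY 8,792,000 ÷ 91.411 (buy NZD at ask) = NZD 96,180.98
NZD 96,180.98 × 6.8130 (sell NZD at bid) = NOK 655,281.05
NOK 655,281.05 × 13.355 (sell NOK at bid) = JPY 8,751,278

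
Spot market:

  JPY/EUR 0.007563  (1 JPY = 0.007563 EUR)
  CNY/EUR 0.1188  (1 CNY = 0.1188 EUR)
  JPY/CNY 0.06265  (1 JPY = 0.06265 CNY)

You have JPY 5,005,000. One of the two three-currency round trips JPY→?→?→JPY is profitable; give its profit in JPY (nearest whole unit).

Profitable loop is JPY → EUR → CNY → JPY:
JPY 5,005,000 × 0.007563 = EUR 37,852.82
EUR 37,852.82 ÷ 0.1188 = CNY 318,626.39
CNY 318,626.39 ÷ 0.06265 = JPY 5,085,816
Profit = JPY 5,085,816 − JPY 5,005,000

Profit: JPY 80,816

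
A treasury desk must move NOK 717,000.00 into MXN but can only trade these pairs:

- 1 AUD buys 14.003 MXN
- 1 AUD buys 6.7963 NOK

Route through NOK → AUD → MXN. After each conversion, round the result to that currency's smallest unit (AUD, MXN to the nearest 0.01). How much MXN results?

NOK 717,000.00 ÷ 6.7963 = AUD 105,498.58
AUD 105,498.58 × 14.003 = MXN 1,477,296.62

MXN 1,477,296.62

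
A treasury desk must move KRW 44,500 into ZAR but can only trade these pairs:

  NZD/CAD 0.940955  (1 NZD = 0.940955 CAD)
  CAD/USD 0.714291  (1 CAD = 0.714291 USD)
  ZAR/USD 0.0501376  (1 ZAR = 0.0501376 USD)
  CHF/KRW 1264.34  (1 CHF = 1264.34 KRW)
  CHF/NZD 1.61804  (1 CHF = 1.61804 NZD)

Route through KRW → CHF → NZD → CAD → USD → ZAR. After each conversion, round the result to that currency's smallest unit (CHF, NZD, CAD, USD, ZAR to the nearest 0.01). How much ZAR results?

KRW 44,500 ÷ 1264.34 = CHF 35.20
CHF 35.20 × 1.61804 = NZD 56.96
NZD 56.96 × 0.940955 = CAD 53.60
CAD 53.60 × 0.714291 = USD 38.29
USD 38.29 ÷ 0.0501376 = ZAR 763.70

ZAR 763.70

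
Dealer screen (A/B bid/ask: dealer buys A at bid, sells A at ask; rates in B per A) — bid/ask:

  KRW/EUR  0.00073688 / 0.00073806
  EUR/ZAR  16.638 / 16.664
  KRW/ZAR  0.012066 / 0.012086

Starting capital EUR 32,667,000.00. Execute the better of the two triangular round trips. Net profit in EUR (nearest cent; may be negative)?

Net profit: EUR 470,867.10

Best loop EUR → ZAR → KRW → EUR:
EUR 32,667,000.00 × 16.638 (sell EUR at bid) = ZAR 543,513,546.00
ZAR 543,513,546.00 ÷ 0.012086 (buy KRW at ask) = KRW 44,970,506,867
KRW 44,970,506,867 × 0.00073688 (sell KRW at bid) = EUR 33,137,867.10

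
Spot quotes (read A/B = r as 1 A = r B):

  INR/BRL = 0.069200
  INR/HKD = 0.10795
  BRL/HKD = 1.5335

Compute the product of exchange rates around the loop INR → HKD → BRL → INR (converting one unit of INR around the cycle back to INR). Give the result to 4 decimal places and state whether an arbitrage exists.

Around INR → HKD → BRL → INR: 1 × 0.10795 ÷ 1.5335 ÷ 0.069200 = 1.017262
Product > 1; profitable direction is INR → HKD → BRL → INR.

1.0173 (arbitrage exists)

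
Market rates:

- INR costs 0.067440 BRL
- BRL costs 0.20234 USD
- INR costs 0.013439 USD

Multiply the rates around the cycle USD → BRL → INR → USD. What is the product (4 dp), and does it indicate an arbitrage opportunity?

0.9848 (arbitrage exists)

Around USD → BRL → INR → USD: 1 ÷ 0.20234 ÷ 0.067440 × 0.013439 = 0.984844
Product < 1; profitable direction is USD → INR → BRL → USD.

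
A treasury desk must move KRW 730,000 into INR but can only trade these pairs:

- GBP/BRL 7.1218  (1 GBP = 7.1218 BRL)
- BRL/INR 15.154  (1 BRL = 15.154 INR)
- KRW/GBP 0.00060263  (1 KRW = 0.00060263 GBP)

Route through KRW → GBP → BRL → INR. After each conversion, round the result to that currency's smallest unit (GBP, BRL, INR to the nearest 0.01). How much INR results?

INR 47,477.79

KRW 730,000 × 0.00060263 = GBP 439.92
GBP 439.92 × 7.1218 = BRL 3,133.02
BRL 3,133.02 × 15.154 = INR 47,477.79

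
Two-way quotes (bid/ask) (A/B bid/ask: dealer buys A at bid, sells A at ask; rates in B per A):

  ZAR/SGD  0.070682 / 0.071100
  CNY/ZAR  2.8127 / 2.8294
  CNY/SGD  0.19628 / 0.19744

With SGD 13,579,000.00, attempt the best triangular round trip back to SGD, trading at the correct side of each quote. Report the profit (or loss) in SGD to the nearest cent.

Best loop SGD → CNY → ZAR → SGD:
SGD 13,579,000.00 ÷ 0.19744 (buy CNY at ask) = CNY 68,775,324.15
CNY 68,775,324.15 × 2.8127 (sell CNY at bid) = ZAR 193,444,354.23
ZAR 193,444,354.23 × 0.070682 (sell ZAR at bid) = SGD 13,673,033.85

Net profit: SGD 94,033.85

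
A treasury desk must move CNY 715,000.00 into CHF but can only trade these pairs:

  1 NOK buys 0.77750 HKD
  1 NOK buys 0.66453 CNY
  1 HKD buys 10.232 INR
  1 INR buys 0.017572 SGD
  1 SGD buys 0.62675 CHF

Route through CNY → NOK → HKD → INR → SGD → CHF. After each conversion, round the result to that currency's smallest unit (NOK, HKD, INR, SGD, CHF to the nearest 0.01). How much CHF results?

CHF 94,268.78

CNY 715,000.00 ÷ 0.66453 = NOK 1,075,948.41
NOK 1,075,948.41 × 0.77750 = HKD 836,549.89
HKD 836,549.89 × 10.232 = INR 8,559,578.47
INR 8,559,578.47 × 0.017572 = SGD 150,408.91
SGD 150,408.91 × 0.62675 = CHF 94,268.78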